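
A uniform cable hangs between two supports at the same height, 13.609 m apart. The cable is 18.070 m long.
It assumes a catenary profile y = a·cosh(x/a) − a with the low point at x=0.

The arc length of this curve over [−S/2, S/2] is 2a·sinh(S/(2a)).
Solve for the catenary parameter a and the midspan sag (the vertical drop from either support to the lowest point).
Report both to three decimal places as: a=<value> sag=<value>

a=5.075 sag=5.288

seed: a₀ = √(S³/(24(L−S))) = √(13.609³/(24·4.461)) = 4.851964
iter 1: u=1.402422  f(a)=+4.598e-01  f'(a)=-2.227e+00  a ← 4.851964 − (+4.598e-01/-2.227e+00) = 5.058447
iter 2: u=1.345176  f(a)=+3.098e-02  f'(a)=-1.936e+00  a ← 5.058447 − (+3.098e-02/-1.936e+00) = 5.074449
iter 3: u=1.340934  f(a)=+1.631e-04  f'(a)=-1.916e+00  a ← 5.074449 − (+1.631e-04/-1.916e+00) = 5.074534
iter 4: u=1.340911  f(a)=+4.574e-09  f'(a)=-1.916e+00  a ← 5.074534 − (+4.574e-09/-1.916e+00) = 5.074534
iter 5: u=1.340911  f(a)=+3.553e-15  f'(a)=-1.916e+00  a ← 5.074534 − (+3.553e-15/-1.916e+00) = 5.074534
converged: |Δa| < 1e-12 after 5 iterations
sag = a·(cosh(S/(2a)) − 1) = 5.074534·(cosh(1.340911) − 1) = 5.288000
T_max/T_min = cosh(S/(2a)) = 2.042066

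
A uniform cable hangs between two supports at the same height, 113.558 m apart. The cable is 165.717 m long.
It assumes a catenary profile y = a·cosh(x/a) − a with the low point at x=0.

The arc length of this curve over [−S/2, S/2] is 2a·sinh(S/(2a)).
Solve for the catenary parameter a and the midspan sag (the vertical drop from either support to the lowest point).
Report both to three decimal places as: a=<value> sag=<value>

a=36.347 sag=54.133

seed: a₀ = √(S³/(24(L−S))) = √(113.558³/(24·52.159)) = 34.202382
iter 1: u=1.660089  f(a)=+7.677e+00  f'(a)=-3.978e+00  a ← 34.202382 − (+7.677e+00/-3.978e+00) = 36.132498
iter 2: u=1.571411  f(a)=+6.978e-01  f'(a)=-3.285e+00  a ← 36.132498 − (+6.978e-01/-3.285e+00) = 36.344946
iter 3: u=1.562225  f(a)=+7.038e-03  f'(a)=-3.219e+00  a ← 36.344946 − (+7.038e-03/-3.219e+00) = 36.347132
iter 4: u=1.562131  f(a)=+7.319e-07  f'(a)=-3.218e+00  a ← 36.347132 − (+7.319e-07/-3.218e+00) = 36.347133
iter 5: u=1.562131  f(a)=+5.684e-14  f'(a)=-3.218e+00  a ← 36.347133 − (+5.684e-14/-3.218e+00) = 36.347133
converged: |Δa| < 1e-12 after 5 iterations
sag = a·(cosh(S/(2a)) − 1) = 36.347133·(cosh(1.562131) − 1) = 54.132949
T_max/T_min = cosh(S/(2a)) = 2.489332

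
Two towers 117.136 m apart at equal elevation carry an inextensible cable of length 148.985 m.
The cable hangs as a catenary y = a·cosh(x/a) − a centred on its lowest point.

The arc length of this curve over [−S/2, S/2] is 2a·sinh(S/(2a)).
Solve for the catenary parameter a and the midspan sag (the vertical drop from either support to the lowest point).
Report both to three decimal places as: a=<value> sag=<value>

a=47.619 sag=40.793

seed: a₀ = √(S³/(24(L−S))) = √(117.136³/(24·31.849)) = 45.854511
iter 1: u=1.277257  f(a)=+2.701e+00  f'(a)=-1.629e+00  a ← 45.854511 − (+2.701e+00/-1.629e+00) = 47.512292
iter 2: u=1.232692  f(a)=+1.534e-01  f'(a)=-1.449e+00  a ← 47.512292 − (+1.534e-01/-1.449e+00) = 47.618148
iter 3: u=1.229951  f(a)=+5.606e-04  f'(a)=-1.439e+00  a ← 47.618148 − (+5.606e-04/-1.439e+00) = 47.618538
iter 4: u=1.229941  f(a)=+7.548e-09  f'(a)=-1.438e+00  a ← 47.618538 − (+7.548e-09/-1.438e+00) = 47.618538
iter 5: u=1.229941  f(a)=+0.000e+00  f'(a)=-1.438e+00  a ← 47.618538 − (+0.000e+00/-1.438e+00) = 47.618538
converged: |Δa| < 1e-12 after 5 iterations
sag = a·(cosh(S/(2a)) − 1) = 47.618538·(cosh(1.229941) − 1) = 40.793326
T_max/T_min = cosh(S/(2a)) = 1.856669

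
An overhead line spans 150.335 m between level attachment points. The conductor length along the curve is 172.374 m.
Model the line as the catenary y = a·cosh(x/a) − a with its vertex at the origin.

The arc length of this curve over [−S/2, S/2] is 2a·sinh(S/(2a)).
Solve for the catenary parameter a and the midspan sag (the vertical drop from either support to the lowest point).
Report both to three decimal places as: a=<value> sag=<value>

seed: a₀ = √(S³/(24(L−S))) = √(150.335³/(24·22.039)) = 80.147243
iter 1: u=0.937868  f(a)=+9.898e-01  f'(a)=-5.999e-01  a ← 80.147243 − (+9.898e-01/-5.999e-01) = 81.797267
iter 2: u=0.918949  f(a)=+3.139e-02  f'(a)=-5.624e-01  a ← 81.797267 − (+3.139e-02/-5.624e-01) = 81.853089
iter 3: u=0.918322  f(a)=+3.387e-05  f'(a)=-5.612e-01  a ← 81.853089 − (+3.387e-05/-5.612e-01) = 81.853150
iter 4: u=0.918321  f(a)=+3.953e-11  f'(a)=-5.612e-01  a ← 81.853150 − (+3.953e-11/-5.612e-01) = 81.853150
converged: |Δa| < 1e-12 after 4 iterations
sag = a·(cosh(S/(2a)) − 1) = 81.853150·(cosh(0.918321) − 1) = 37.008691
T_max/T_min = cosh(S/(2a)) = 1.452135

a=81.853 sag=37.009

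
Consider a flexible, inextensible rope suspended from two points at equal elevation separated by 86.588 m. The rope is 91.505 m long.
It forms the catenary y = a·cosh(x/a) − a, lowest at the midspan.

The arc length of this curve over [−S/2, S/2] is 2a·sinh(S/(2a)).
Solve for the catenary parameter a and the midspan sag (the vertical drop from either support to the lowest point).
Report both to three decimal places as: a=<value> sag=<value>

a=74.794 sag=12.884

seed: a₀ = √(S³/(24(L−S))) = √(86.588³/(24·4.917)) = 74.170437
iter 1: u=0.583710  f(a)=+8.445e-02  f'(a)=-1.372e-01  a ← 74.170437 − (+8.445e-02/-1.372e-01) = 74.786130
iter 2: u=0.578904  f(a)=+1.063e-03  f'(a)=-1.337e-01  a ← 74.786130 − (+1.063e-03/-1.337e-01) = 74.794080
iter 3: u=0.578843  f(a)=+1.732e-07  f'(a)=-1.337e-01  a ← 74.794080 − (+1.732e-07/-1.337e-01) = 74.794081
iter 4: u=0.578843  f(a)=+0.000e+00  f'(a)=-1.337e-01  a ← 74.794081 − (+0.000e+00/-1.337e-01) = 74.794081
converged: |Δa| < 1e-12 after 4 iterations
sag = a·(cosh(S/(2a)) − 1) = 74.794081·(cosh(0.578843) − 1) = 12.884000
T_max/T_min = cosh(S/(2a)) = 1.172260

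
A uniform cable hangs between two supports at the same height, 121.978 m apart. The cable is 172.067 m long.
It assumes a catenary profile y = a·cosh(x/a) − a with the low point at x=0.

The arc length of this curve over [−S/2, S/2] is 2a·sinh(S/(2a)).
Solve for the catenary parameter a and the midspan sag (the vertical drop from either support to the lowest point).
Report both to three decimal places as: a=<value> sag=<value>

seed: a₀ = √(S³/(24(L−S))) = √(121.978³/(24·50.089)) = 38.854870
iter 1: u=1.569662  f(a)=+6.545e+00  f'(a)=-3.272e+00  a ← 38.854870 − (+6.545e+00/-3.272e+00) = 40.855225
iter 2: u=1.492808  f(a)=+5.394e-01  f'(a)=-2.753e+00  a ← 40.855225 − (+5.394e-01/-2.753e+00) = 41.051162
iter 3: u=1.485683  f(a)=+4.391e-03  f'(a)=-2.708e+00  a ← 41.051162 − (+4.391e-03/-2.708e+00) = 41.052783
iter 4: u=1.485624  f(a)=+2.962e-07  f'(a)=-2.708e+00  a ← 41.052783 − (+2.962e-07/-2.708e+00) = 41.052783
iter 5: u=1.485624  f(a)=+5.684e-14  f'(a)=-2.708e+00  a ← 41.052783 − (+5.684e-14/-2.708e+00) = 41.052783
converged: |Δa| < 1e-12 after 5 iterations
sag = a·(cosh(S/(2a)) − 1) = 41.052783·(cosh(1.485624) − 1) = 54.273468
T_max/T_min = cosh(S/(2a)) = 2.322041

a=41.053 sag=54.273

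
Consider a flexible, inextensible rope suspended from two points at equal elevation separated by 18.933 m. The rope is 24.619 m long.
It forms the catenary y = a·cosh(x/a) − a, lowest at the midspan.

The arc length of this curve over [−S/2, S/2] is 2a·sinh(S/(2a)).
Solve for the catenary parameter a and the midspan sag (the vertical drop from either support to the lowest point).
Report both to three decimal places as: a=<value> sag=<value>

a=7.350 sag=6.987

seed: a₀ = √(S³/(24(L−S))) = √(18.933³/(24·5.686)) = 7.052127
iter 1: u=1.342361  f(a)=+5.348e-01  f'(a)=-1.922e+00  a ← 7.052127 − (+5.348e-01/-1.922e+00) = 7.330324
iter 2: u=1.291416  f(a)=+3.328e-02  f'(a)=-1.690e+00  a ← 7.330324 − (+3.328e-02/-1.690e+00) = 7.350014
iter 3: u=1.287957  f(a)=+1.477e-04  f'(a)=-1.675e+00  a ← 7.350014 − (+1.477e-04/-1.675e+00) = 7.350102
iter 4: u=1.287941  f(a)=+2.940e-09  f'(a)=-1.675e+00  a ← 7.350102 − (+2.940e-09/-1.675e+00) = 7.350102
iter 5: u=1.287941  f(a)=+0.000e+00  f'(a)=-1.675e+00  a ← 7.350102 − (+0.000e+00/-1.675e+00) = 7.350102
converged: |Δa| < 1e-12 after 5 iterations
sag = a·(cosh(S/(2a)) − 1) = 7.350102·(cosh(1.287941) − 1) = 6.986836
T_max/T_min = cosh(S/(2a)) = 1.950577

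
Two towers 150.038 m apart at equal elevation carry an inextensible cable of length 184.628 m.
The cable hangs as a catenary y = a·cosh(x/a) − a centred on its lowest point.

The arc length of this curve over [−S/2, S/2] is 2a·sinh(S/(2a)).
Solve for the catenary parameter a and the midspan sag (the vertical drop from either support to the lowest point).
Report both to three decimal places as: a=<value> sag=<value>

a=65.883 sag=47.530

seed: a₀ = √(S³/(24(L−S))) = √(150.038³/(24·34.590)) = 63.785358
iter 1: u=1.176116  f(a)=+2.473e+00  f'(a)=-1.242e+00  a ← 63.785358 − (+2.473e+00/-1.242e+00) = 65.775897
iter 2: u=1.140524  f(a)=+1.205e-01  f'(a)=-1.124e+00  a ← 65.775897 − (+1.205e-01/-1.124e+00) = 65.883088
iter 3: u=1.138669  f(a)=+3.184e-04  f'(a)=-1.118e+00  a ← 65.883088 − (+3.184e-04/-1.118e+00) = 65.883373
iter 4: u=1.138664  f(a)=+2.236e-09  f'(a)=-1.118e+00  a ← 65.883373 − (+2.236e-09/-1.118e+00) = 65.883373
iter 5: u=1.138664  f(a)=-2.842e-14  f'(a)=-1.118e+00  a ← 65.883373 − (-2.842e-14/-1.118e+00) = 65.883373
converged: |Δa| < 1e-12 after 5 iterations
sag = a·(cosh(S/(2a)) − 1) = 65.883373·(cosh(1.138664) − 1) = 47.529560
T_max/T_min = cosh(S/(2a)) = 1.721420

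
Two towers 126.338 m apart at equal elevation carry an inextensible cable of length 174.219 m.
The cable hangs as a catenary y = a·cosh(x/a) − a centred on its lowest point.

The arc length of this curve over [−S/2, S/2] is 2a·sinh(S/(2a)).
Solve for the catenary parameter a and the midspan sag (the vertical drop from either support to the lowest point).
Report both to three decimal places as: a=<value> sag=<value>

seed: a₀ = √(S³/(24(L−S))) = √(126.338³/(24·47.881)) = 41.890329
iter 1: u=1.507961  f(a)=+5.748e+00  f'(a)=-2.850e+00  a ← 41.890329 − (+5.748e+00/-2.850e+00) = 43.907319
iter 2: u=1.438690  f(a)=+4.412e-01  f'(a)=-2.428e+00  a ← 43.907319 − (+4.412e-01/-2.428e+00) = 44.089070
iter 3: u=1.432759  f(a)=+3.078e-03  f'(a)=-2.394e+00  a ← 44.089070 − (+3.078e-03/-2.394e+00) = 44.090355
iter 4: u=1.432717  f(a)=+1.520e-07  f'(a)=-2.394e+00  a ← 44.090355 − (+1.520e-07/-2.394e+00) = 44.090355
iter 5: u=1.432717  f(a)=+0.000e+00  f'(a)=-2.394e+00  a ← 44.090355 − (+0.000e+00/-2.394e+00) = 44.090355
converged: |Δa| < 1e-12 after 5 iterations
sag = a·(cosh(S/(2a)) − 1) = 44.090355·(cosh(1.432717) − 1) = 53.541732
T_max/T_min = cosh(S/(2a)) = 2.214364

a=44.090 sag=53.542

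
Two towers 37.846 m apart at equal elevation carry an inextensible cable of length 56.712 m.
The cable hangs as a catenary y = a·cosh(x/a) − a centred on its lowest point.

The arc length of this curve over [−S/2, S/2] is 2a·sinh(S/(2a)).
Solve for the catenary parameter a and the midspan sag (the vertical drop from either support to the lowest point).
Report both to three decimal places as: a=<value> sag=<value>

seed: a₀ = √(S³/(24(L−S))) = √(37.846³/(24·18.866)) = 10.941691
iter 1: u=1.729440  f(a)=+3.031e+00  f'(a)=-4.596e+00  a ← 10.941691 − (+3.031e+00/-4.596e+00) = 11.601096
iter 2: u=1.631139  f(a)=+2.956e-01  f'(a)=-3.740e+00  a ← 11.601096 − (+2.956e-01/-3.740e+00) = 11.680139
iter 3: u=1.620101  f(a)=+3.483e-03  f'(a)=-3.652e+00  a ← 11.680139 − (+3.483e-03/-3.652e+00) = 11.681092
iter 4: u=1.619968  f(a)=+4.961e-07  f'(a)=-3.651e+00  a ← 11.681092 − (+4.961e-07/-3.651e+00) = 11.681093
iter 5: u=1.619968  f(a)=+7.105e-15  f'(a)=-3.651e+00  a ← 11.681093 − (+7.105e-15/-3.651e+00) = 11.681093
converged: |Δa| < 1e-12 after 5 iterations
sag = a·(cosh(S/(2a)) − 1) = 11.681093·(cosh(1.619968) − 1) = 18.986654
T_max/T_min = cosh(S/(2a)) = 2.625418

a=11.681 sag=18.987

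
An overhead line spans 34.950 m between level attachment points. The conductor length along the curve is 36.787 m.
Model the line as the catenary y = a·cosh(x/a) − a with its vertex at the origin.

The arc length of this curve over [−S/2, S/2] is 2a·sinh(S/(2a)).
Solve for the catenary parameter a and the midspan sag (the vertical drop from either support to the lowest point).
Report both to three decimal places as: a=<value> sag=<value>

seed: a₀ = √(S³/(24(L−S))) = √(34.950³/(24·1.837)) = 31.117921
iter 1: u=0.561574  f(a)=+2.918e-02  f'(a)=-1.218e-01  a ← 31.117921 − (+2.918e-02/-1.218e-01) = 31.357468
iter 2: u=0.557284  f(a)=+3.404e-04  f'(a)=-1.190e-01  a ← 31.357468 − (+3.404e-04/-1.190e-01) = 31.360329
iter 3: u=0.557233  f(a)=+4.754e-08  f'(a)=-1.190e-01  a ← 31.360329 − (+4.754e-08/-1.190e-01) = 31.360329
iter 4: u=0.557233  f(a)=+0.000e+00  f'(a)=-1.190e-01  a ← 31.360329 − (+0.000e+00/-1.190e-01) = 31.360329
converged: |Δa| < 1e-12 after 4 iterations
sag = a·(cosh(S/(2a)) − 1) = 31.360329·(cosh(0.557233) − 1) = 4.996116
T_max/T_min = cosh(S/(2a)) = 1.159313

a=31.360 sag=4.996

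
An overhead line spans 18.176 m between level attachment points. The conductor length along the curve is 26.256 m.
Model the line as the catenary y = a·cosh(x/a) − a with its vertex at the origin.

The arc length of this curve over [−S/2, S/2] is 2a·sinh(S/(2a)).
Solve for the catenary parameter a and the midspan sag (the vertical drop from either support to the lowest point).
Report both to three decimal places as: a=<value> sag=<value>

a=5.903 sag=8.491

seed: a₀ = √(S³/(24(L−S))) = √(18.176³/(24·8.080)) = 5.564628
iter 1: u=1.633173  f(a)=+1.149e+00  f'(a)=-3.756e+00  a ← 5.564628 − (+1.149e+00/-3.756e+00) = 5.870417
iter 2: u=1.548101  f(a)=+1.015e-01  f'(a)=-3.119e+00  a ← 5.870417 − (+1.015e-01/-3.119e+00) = 5.902949
iter 3: u=1.539570  f(a)=+9.616e-04  f'(a)=-3.060e+00  a ← 5.902949 − (+9.616e-04/-3.060e+00) = 5.903263
iter 4: u=1.539488  f(a)=+8.815e-08  f'(a)=-3.060e+00  a ← 5.903263 − (+8.815e-08/-3.060e+00) = 5.903263
iter 5: u=1.539488  f(a)=+3.553e-15  f'(a)=-3.060e+00  a ← 5.903263 − (+3.553e-15/-3.060e+00) = 5.903263
converged: |Δa| < 1e-12 after 5 iterations
sag = a·(cosh(S/(2a)) − 1) = 5.903263·(cosh(1.539488) − 1) = 8.490934
T_max/T_min = cosh(S/(2a)) = 2.438346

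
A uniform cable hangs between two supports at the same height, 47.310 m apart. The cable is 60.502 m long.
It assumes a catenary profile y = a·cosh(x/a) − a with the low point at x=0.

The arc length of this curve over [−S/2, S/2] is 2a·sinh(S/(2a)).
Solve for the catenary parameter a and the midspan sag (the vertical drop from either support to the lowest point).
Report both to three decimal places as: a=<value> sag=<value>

a=19.009 sag=16.719

seed: a₀ = √(S³/(24(L−S))) = √(47.310³/(24·13.192)) = 18.288095
iter 1: u=1.293464  f(a)=+1.149e+00  f'(a)=-1.699e+00  a ← 18.288095 − (+1.149e+00/-1.699e+00) = 18.964131
iter 2: u=1.247355  f(a)=+6.676e-02  f'(a)=-1.507e+00  a ← 18.964131 − (+6.676e-02/-1.507e+00) = 19.008440
iter 3: u=1.244447  f(a)=+2.563e-04  f'(a)=-1.495e+00  a ← 19.008440 − (+2.563e-04/-1.495e+00) = 19.008611
iter 4: u=1.244436  f(a)=+3.811e-09  f'(a)=-1.495e+00  a ← 19.008611 − (+3.811e-09/-1.495e+00) = 19.008611
iter 5: u=1.244436  f(a)=+0.000e+00  f'(a)=-1.495e+00  a ← 19.008611 − (+0.000e+00/-1.495e+00) = 19.008611
converged: |Δa| < 1e-12 after 5 iterations
sag = a·(cosh(S/(2a)) − 1) = 19.008611·(cosh(1.244436) − 1) = 16.718833
T_max/T_min = cosh(S/(2a)) = 1.879540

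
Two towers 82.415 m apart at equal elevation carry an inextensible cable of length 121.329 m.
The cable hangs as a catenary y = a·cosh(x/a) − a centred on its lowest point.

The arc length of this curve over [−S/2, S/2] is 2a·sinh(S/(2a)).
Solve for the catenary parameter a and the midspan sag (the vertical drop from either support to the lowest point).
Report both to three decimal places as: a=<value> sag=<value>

a=26.057 sag=39.967

seed: a₀ = √(S³/(24(L−S))) = √(82.415³/(24·38.914)) = 24.482222
iter 1: u=1.683160  f(a)=+5.899e+00  f'(a)=-4.176e+00  a ← 24.482222 − (+5.899e+00/-4.176e+00) = 25.894956
iter 2: u=1.591333  f(a)=+5.491e-01  f'(a)=-3.431e+00  a ← 25.894956 − (+5.491e-01/-3.431e+00) = 26.054993
iter 3: u=1.581559  f(a)=+5.837e-03  f'(a)=-3.359e+00  a ← 26.054993 − (+5.837e-03/-3.359e+00) = 26.056731
iter 4: u=1.581453  f(a)=+6.751e-07  f'(a)=-3.358e+00  a ← 26.056731 − (+6.751e-07/-3.358e+00) = 26.056731
iter 5: u=1.581453  f(a)=+2.842e-14  f'(a)=-3.358e+00  a ← 26.056731 − (+2.842e-14/-3.358e+00) = 26.056731
converged: |Δa| < 1e-12 after 5 iterations
sag = a·(cosh(S/(2a)) − 1) = 26.056731·(cosh(1.581453) − 1) = 39.967013
T_max/T_min = cosh(S/(2a)) = 2.533846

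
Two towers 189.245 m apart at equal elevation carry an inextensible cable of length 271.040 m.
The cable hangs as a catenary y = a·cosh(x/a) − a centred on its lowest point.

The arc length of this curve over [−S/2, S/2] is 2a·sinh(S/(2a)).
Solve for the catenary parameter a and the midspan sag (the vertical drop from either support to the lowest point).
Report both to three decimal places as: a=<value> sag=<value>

seed: a₀ = √(S³/(24(L−S))) = √(189.245³/(24·81.795)) = 58.758083
iter 1: u=1.610374  f(a)=+1.128e+01  f'(a)=-3.576e+00  a ← 58.758083 − (+1.128e+01/-3.576e+00) = 61.913563
iter 2: u=1.528300  f(a)=+9.728e-01  f'(a)=-2.984e+00  a ← 61.913563 − (+9.728e-01/-2.984e+00) = 62.239571
iter 3: u=1.520295  f(a)=+8.736e-03  f'(a)=-2.931e+00  a ← 62.239571 − (+8.736e-03/-2.931e+00) = 62.242552
iter 4: u=1.520222  f(a)=+7.184e-07  f'(a)=-2.930e+00  a ← 62.242552 − (+7.184e-07/-2.930e+00) = 62.242552
iter 5: u=1.520222  f(a)=+5.684e-14  f'(a)=-2.930e+00  a ← 62.242552 − (+5.684e-14/-2.930e+00) = 62.242552
converged: |Δa| < 1e-12 after 5 iterations
sag = a·(cosh(S/(2a)) − 1) = 62.242552·(cosh(1.520222) − 1) = 86.887611
T_max/T_min = cosh(S/(2a)) = 2.395952

a=62.243 sag=86.888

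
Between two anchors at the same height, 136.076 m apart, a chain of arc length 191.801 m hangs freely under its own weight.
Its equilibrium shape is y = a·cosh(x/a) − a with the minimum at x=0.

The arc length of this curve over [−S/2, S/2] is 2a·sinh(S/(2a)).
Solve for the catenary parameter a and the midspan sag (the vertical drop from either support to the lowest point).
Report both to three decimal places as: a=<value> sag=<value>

a=45.854 sag=60.445

seed: a₀ = √(S³/(24(L−S))) = √(136.076³/(24·55.725)) = 43.405188
iter 1: u=1.567508  f(a)=+7.261e+00  f'(a)=-3.257e+00  a ← 43.405188 − (+7.261e+00/-3.257e+00) = 45.634728
iter 2: u=1.490926  f(a)=+5.969e-01  f'(a)=-2.741e+00  a ← 45.634728 − (+5.969e-01/-2.741e+00) = 45.852490
iter 3: u=1.483845  f(a)=+4.833e-03  f'(a)=-2.697e+00  a ← 45.852490 − (+4.833e-03/-2.697e+00) = 45.854283
iter 4: u=1.483787  f(a)=+3.226e-07  f'(a)=-2.697e+00  a ← 45.854283 − (+3.226e-07/-2.697e+00) = 45.854283
iter 5: u=1.483787  f(a)=-2.842e-14  f'(a)=-2.697e+00  a ← 45.854283 − (-2.842e-14/-2.697e+00) = 45.854283
converged: |Δa| < 1e-12 after 5 iterations
sag = a·(cosh(S/(2a)) − 1) = 45.854283·(cosh(1.483787) − 1) = 60.444923
T_max/T_min = cosh(S/(2a)) = 2.318196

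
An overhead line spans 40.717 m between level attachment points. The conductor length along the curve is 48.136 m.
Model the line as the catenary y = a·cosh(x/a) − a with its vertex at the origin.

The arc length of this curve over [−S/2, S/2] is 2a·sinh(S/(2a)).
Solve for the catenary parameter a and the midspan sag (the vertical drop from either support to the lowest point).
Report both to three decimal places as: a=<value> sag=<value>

seed: a₀ = √(S³/(24(L−S))) = √(40.717³/(24·7.419)) = 19.470870
iter 1: u=1.045588  f(a)=+4.163e-01  f'(a)=-8.487e-01  a ← 19.470870 − (+4.163e-01/-8.487e-01) = 19.961342
iter 2: u=1.019896  f(a)=+1.625e-02  f'(a)=-7.836e-01  a ← 19.961342 − (+1.625e-02/-7.836e-01) = 19.982076
iter 3: u=1.018838  f(a)=+2.698e-05  f'(a)=-7.810e-01  a ← 19.982076 − (+2.698e-05/-7.810e-01) = 19.982110
iter 4: u=1.018836  f(a)=+7.466e-11  f'(a)=-7.810e-01  a ← 19.982110 − (+7.466e-11/-7.810e-01) = 19.982110
iter 5: u=1.018836  f(a)=+0.000e+00  f'(a)=-7.810e-01  a ← 19.982110 − (+0.000e+00/-7.810e-01) = 19.982110
converged: |Δa| < 1e-12 after 5 iterations
sag = a·(cosh(S/(2a)) − 1) = 19.982110·(cosh(1.018836) − 1) = 11.299727
T_max/T_min = cosh(S/(2a)) = 1.565492

a=19.982 sag=11.300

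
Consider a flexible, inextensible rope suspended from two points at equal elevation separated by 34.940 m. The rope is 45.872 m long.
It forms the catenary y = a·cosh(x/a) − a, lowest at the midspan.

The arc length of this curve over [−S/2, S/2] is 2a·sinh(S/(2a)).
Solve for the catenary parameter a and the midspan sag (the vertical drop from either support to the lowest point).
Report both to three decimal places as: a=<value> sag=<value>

seed: a₀ = √(S³/(24(L−S))) = √(34.940³/(24·10.932)) = 12.750550
iter 1: u=1.370137  f(a)=+1.073e+00  f'(a)=-2.059e+00  a ← 12.750550 − (+1.073e+00/-2.059e+00) = 13.271773
iter 2: u=1.316328  f(a)=+6.931e-02  f'(a)=-1.801e+00  a ← 13.271773 − (+6.931e-02/-1.801e+00) = 13.310263
iter 3: u=1.312521  f(a)=+3.333e-04  f'(a)=-1.784e+00  a ← 13.310263 − (+3.333e-04/-1.784e+00) = 13.310450
iter 4: u=1.312503  f(a)=+7.789e-09  f'(a)=-1.783e+00  a ← 13.310450 − (+7.789e-09/-1.783e+00) = 13.310450
iter 5: u=1.312503  f(a)=+7.105e-15  f'(a)=-1.783e+00  a ← 13.310450 − (+7.105e-15/-1.783e+00) = 13.310450
converged: |Δa| < 1e-12 after 5 iterations
sag = a·(cosh(S/(2a)) − 1) = 13.310450·(cosh(1.312503) − 1) = 13.208000
T_max/T_min = cosh(S/(2a)) = 1.992303

a=13.310 sag=13.208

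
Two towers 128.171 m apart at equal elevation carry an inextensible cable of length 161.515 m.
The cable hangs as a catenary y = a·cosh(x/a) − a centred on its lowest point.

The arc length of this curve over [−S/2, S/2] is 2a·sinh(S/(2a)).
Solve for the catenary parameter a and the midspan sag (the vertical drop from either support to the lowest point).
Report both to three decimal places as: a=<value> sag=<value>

seed: a₀ = √(S³/(24(L−S))) = √(128.171³/(24·33.344)) = 51.294428
iter 1: u=1.249366  f(a)=+2.701e+00  f'(a)=-1.515e+00  a ← 51.294428 − (+2.701e+00/-1.515e+00) = 53.077771
iter 2: u=1.207389  f(a)=+1.473e-01  f'(a)=-1.354e+00  a ← 53.077771 − (+1.473e-01/-1.354e+00) = 53.186562
iter 3: u=1.204919  f(a)=+4.935e-04  f'(a)=-1.345e+00  a ← 53.186562 − (+4.935e-04/-1.345e+00) = 53.186929
iter 4: u=1.204911  f(a)=+5.584e-09  f'(a)=-1.345e+00  a ← 53.186929 − (+5.584e-09/-1.345e+00) = 53.186929
iter 5: u=1.204911  f(a)=+0.000e+00  f'(a)=-1.345e+00  a ← 53.186929 − (+0.000e+00/-1.345e+00) = 53.186929
converged: |Δa| < 1e-12 after 5 iterations
sag = a·(cosh(S/(2a)) − 1) = 53.186929·(cosh(1.204911) − 1) = 43.511691
T_max/T_min = cosh(S/(2a)) = 1.818090

a=53.187 sag=43.512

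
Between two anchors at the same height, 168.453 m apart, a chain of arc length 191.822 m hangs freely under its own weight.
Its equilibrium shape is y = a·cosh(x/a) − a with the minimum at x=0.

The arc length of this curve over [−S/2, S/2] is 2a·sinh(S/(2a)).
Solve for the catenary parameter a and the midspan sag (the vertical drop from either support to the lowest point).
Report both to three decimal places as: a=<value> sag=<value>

seed: a₀ = √(S³/(24(L−S))) = √(168.453³/(24·23.369)) = 92.319287
iter 1: u=0.912339  f(a)=+9.921e-01  f'(a)=-5.497e-01  a ← 92.319287 − (+9.921e-01/-5.497e-01) = 94.124118
iter 2: u=0.894845  f(a)=+2.984e-02  f'(a)=-5.171e-01  a ← 94.124118 − (+2.984e-02/-5.171e-01) = 94.181828
iter 3: u=0.894297  f(a)=+2.885e-05  f'(a)=-5.161e-01  a ← 94.181828 − (+2.885e-05/-5.161e-01) = 94.181884
iter 4: u=0.894296  f(a)=+2.703e-11  f'(a)=-5.161e-01  a ← 94.181884 − (+2.703e-11/-5.161e-01) = 94.181884
converged: |Δa| < 1e-12 after 4 iterations
sag = a·(cosh(S/(2a)) − 1) = 94.181884·(cosh(0.894296) − 1) = 40.239644
T_max/T_min = cosh(S/(2a)) = 1.427255

a=94.182 sag=40.240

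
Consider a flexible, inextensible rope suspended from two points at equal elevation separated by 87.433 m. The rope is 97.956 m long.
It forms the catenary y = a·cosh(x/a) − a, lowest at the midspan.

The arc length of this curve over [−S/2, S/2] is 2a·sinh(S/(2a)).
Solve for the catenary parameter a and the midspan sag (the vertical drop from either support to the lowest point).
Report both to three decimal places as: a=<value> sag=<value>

a=52.348 sag=19.340

seed: a₀ = √(S³/(24(L−S))) = √(87.433³/(24·10.523)) = 51.444348
iter 1: u=0.849782  f(a)=+3.865e-01  f'(a)=-4.394e-01  a ← 51.444348 − (+3.865e-01/-4.394e-01) = 52.324030
iter 2: u=0.835496  f(a)=+1.014e-02  f'(a)=-4.166e-01  a ← 52.324030 − (+1.014e-02/-4.166e-01) = 52.348362
iter 3: u=0.835107  f(a)=+7.389e-06  f'(a)=-4.160e-01  a ← 52.348362 − (+7.389e-06/-4.160e-01) = 52.348380
iter 4: u=0.835107  f(a)=+3.936e-12  f'(a)=-4.160e-01  a ← 52.348380 − (+3.936e-12/-4.160e-01) = 52.348380
converged: |Δa| < 1e-12 after 4 iterations
sag = a·(cosh(S/(2a)) − 1) = 52.348380·(cosh(0.835107) − 1) = 19.339815
T_max/T_min = cosh(S/(2a)) = 1.369444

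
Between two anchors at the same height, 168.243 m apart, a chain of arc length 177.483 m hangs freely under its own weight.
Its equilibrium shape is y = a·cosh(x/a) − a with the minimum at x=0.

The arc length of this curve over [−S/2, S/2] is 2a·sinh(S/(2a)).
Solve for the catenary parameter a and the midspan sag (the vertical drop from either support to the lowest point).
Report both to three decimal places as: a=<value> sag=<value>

seed: a₀ = √(S³/(24(L−S))) = √(168.243³/(24·9.240)) = 146.542602
iter 1: u=0.574041  f(a)=+1.534e-01  f'(a)=-1.303e-01  a ← 146.542602 − (+1.534e-01/-1.303e-01) = 147.720087
iter 2: u=0.569466  f(a)=+1.869e-03  f'(a)=-1.272e-01  a ← 147.720087 − (+1.869e-03/-1.272e-01) = 147.734786
iter 3: u=0.569409  f(a)=+2.849e-07  f'(a)=-1.271e-01  a ← 147.734786 − (+2.849e-07/-1.271e-01) = 147.734789
iter 4: u=0.569409  f(a)=+0.000e+00  f'(a)=-1.271e-01  a ← 147.734789 − (+0.000e+00/-1.271e-01) = 147.734789
converged: |Δa| < 1e-12 after 4 iterations
sag = a·(cosh(S/(2a)) − 1) = 147.734789·(cosh(0.569409) − 1) = 24.603894
T_max/T_min = cosh(S/(2a)) = 1.166541

a=147.735 sag=24.604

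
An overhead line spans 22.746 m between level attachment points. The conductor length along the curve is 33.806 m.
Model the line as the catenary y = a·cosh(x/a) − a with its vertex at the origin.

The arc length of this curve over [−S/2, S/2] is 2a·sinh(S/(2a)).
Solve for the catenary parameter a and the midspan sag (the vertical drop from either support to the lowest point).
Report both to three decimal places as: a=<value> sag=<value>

seed: a₀ = √(S³/(24(L−S))) = √(22.746³/(24·11.060)) = 6.658469
iter 1: u=1.708050  f(a)=+1.730e+00  f'(a)=-4.398e+00  a ← 6.658469 − (+1.730e+00/-4.398e+00) = 7.051854
iter 2: u=1.612767  f(a)=+1.652e-01  f'(a)=-3.595e+00  a ← 7.051854 − (+1.652e-01/-3.595e+00) = 7.097802
iter 3: u=1.602327  f(a)=+1.856e-03  f'(a)=-3.514e+00  a ← 7.097802 − (+1.856e-03/-3.514e+00) = 7.098330
iter 4: u=1.602208  f(a)=+2.404e-07  f'(a)=-3.514e+00  a ← 7.098330 − (+2.404e-07/-3.514e+00) = 7.098330
iter 5: u=1.602208  f(a)=+1.421e-14  f'(a)=-3.514e+00  a ← 7.098330 − (+1.421e-14/-3.514e+00) = 7.098330
converged: |Δa| < 1e-12 after 5 iterations
sag = a·(cosh(S/(2a)) − 1) = 7.098330·(cosh(1.602208) − 1) = 11.234637
T_max/T_min = cosh(S/(2a)) = 2.582716

a=7.098 sag=11.235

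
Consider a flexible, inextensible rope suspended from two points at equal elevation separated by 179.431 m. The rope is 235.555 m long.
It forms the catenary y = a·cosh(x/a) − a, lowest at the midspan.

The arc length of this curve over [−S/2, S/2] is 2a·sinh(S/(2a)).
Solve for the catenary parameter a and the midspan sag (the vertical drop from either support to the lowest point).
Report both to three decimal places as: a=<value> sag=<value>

a=68.364 sag=67.817

seed: a₀ = √(S³/(24(L−S))) = √(179.431³/(24·56.124)) = 65.488688
iter 1: u=1.369939  f(a)=+5.508e+00  f'(a)=-2.058e+00  a ← 65.488688 − (+5.508e+00/-2.058e+00) = 68.165093
iter 2: u=1.316150  f(a)=+3.557e-01  f'(a)=-1.800e+00  a ← 68.165093 − (+3.557e-01/-1.800e+00) = 68.362674
iter 3: u=1.312346  f(a)=+1.709e-03  f'(a)=-1.783e+00  a ← 68.362674 − (+1.709e-03/-1.783e+00) = 68.363633
iter 4: u=1.312328  f(a)=+3.990e-08  f'(a)=-1.783e+00  a ← 68.363633 − (+3.990e-08/-1.783e+00) = 68.363633
iter 5: u=1.312328  f(a)=+2.842e-14  f'(a)=-1.783e+00  a ← 68.363633 − (+2.842e-14/-1.783e+00) = 68.363633
converged: |Δa| < 1e-12 after 5 iterations
sag = a·(cosh(S/(2a)) − 1) = 68.363633·(cosh(1.312328) − 1) = 67.816857
T_max/T_min = cosh(S/(2a)) = 1.992002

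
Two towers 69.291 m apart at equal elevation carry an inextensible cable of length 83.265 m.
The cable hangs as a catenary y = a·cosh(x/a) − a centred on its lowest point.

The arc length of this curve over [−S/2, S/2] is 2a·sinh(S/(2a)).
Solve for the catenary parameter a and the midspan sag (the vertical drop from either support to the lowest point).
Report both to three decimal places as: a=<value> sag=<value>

a=32.407 sag=20.352

seed: a₀ = √(S³/(24(L−S))) = √(69.291³/(24·13.974)) = 31.495554
iter 1: u=1.100012  f(a)=+8.702e-01  f'(a)=-9.995e-01  a ← 31.495554 − (+8.702e-01/-9.995e-01) = 32.366222
iter 2: u=1.070421  f(a)=+3.739e-02  f'(a)=-9.153e-01  a ← 32.366222 − (+3.739e-02/-9.153e-01) = 32.407074
iter 3: u=1.069072  f(a)=+7.589e-05  f'(a)=-9.116e-01  a ← 32.407074 − (+7.589e-05/-9.116e-01) = 32.407157
iter 4: u=1.069069  f(a)=+3.140e-10  f'(a)=-9.115e-01  a ← 32.407157 − (+3.140e-10/-9.115e-01) = 32.407157
iter 5: u=1.069069  f(a)=-1.421e-14  f'(a)=-9.115e-01  a ← 32.407157 − (-1.421e-14/-9.115e-01) = 32.407157
converged: |Δa| < 1e-12 after 5 iterations
sag = a·(cosh(S/(2a)) − 1) = 32.407157·(cosh(1.069069) − 1) = 20.351623
T_max/T_min = cosh(S/(2a)) = 1.627998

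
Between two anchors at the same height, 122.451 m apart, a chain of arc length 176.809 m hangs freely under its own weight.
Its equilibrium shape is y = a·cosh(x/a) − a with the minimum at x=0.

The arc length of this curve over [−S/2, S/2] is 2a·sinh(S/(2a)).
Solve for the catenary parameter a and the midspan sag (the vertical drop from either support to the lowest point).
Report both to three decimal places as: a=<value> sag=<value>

a=39.795 sag=57.153

seed: a₀ = √(S³/(24(L−S))) = √(122.451³/(24·54.358)) = 37.515103
iter 1: u=1.632023  f(a)=+7.716e+00  f'(a)=-3.747e+00  a ← 37.515103 − (+7.716e+00/-3.747e+00) = 39.574275
iter 2: u=1.547104  f(a)=+6.808e-01  f'(a)=-3.112e+00  a ← 39.574275 − (+6.808e-01/-3.112e+00) = 39.793019
iter 3: u=1.538599  f(a)=+6.434e-03  f'(a)=-3.054e+00  a ← 39.793019 − (+6.434e-03/-3.054e+00) = 39.795125
iter 4: u=1.538518  f(a)=+5.866e-07  f'(a)=-3.053e+00  a ← 39.795125 − (+5.866e-07/-3.053e+00) = 39.795126
iter 5: u=1.538518  f(a)=+0.000e+00  f'(a)=-3.053e+00  a ← 39.795126 − (+0.000e+00/-3.053e+00) = 39.795126
converged: |Δa| < 1e-12 after 5 iterations
sag = a·(cosh(S/(2a)) − 1) = 39.795126·(cosh(1.538518) − 1) = 57.153354
T_max/T_min = cosh(S/(2a)) = 2.436190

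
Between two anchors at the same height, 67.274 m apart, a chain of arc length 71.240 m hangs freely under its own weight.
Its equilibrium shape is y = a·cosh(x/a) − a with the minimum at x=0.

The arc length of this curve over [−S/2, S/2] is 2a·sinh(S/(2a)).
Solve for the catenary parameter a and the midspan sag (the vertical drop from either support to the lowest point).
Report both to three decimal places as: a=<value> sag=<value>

a=57.051 sag=10.207

seed: a₀ = √(S³/(24(L−S))) = √(67.274³/(24·3.966)) = 56.557330
iter 1: u=0.594742  f(a)=+7.074e-02  f'(a)=-1.453e-01  a ← 56.557330 − (+7.074e-02/-1.453e-01) = 57.044254
iter 2: u=0.589665  f(a)=+9.239e-04  f'(a)=-1.415e-01  a ← 57.044254 − (+9.239e-04/-1.415e-01) = 57.050783
iter 3: u=0.589598  f(a)=+1.622e-07  f'(a)=-1.414e-01  a ← 57.050783 − (+1.622e-07/-1.414e-01) = 57.050784
iter 4: u=0.589598  f(a)=+0.000e+00  f'(a)=-1.414e-01  a ← 57.050784 − (+0.000e+00/-1.414e-01) = 57.050784
converged: |Δa| < 1e-12 after 4 iterations
sag = a·(cosh(S/(2a)) − 1) = 57.050784·(cosh(0.589598) − 1) = 10.206753
T_max/T_min = cosh(S/(2a)) = 1.178906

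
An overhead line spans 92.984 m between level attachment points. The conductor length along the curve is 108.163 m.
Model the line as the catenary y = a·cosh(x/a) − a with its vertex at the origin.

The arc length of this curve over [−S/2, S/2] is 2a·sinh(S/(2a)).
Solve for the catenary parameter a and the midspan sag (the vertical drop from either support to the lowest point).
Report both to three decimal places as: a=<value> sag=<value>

a=48.086 sag=24.281

seed: a₀ = √(S³/(24(L−S))) = √(92.984³/(24·15.179)) = 46.976985
iter 1: u=0.989676  f(a)=+7.609e-01  f'(a)=-7.118e-01  a ← 46.976985 − (+7.609e-01/-7.118e-01) = 48.046039
iter 2: u=0.967655  f(a)=+2.675e-02  f'(a)=-6.625e-01  a ← 48.046039 − (+2.675e-02/-6.625e-01) = 48.086415
iter 3: u=0.966843  f(a)=+3.573e-05  f'(a)=-6.608e-01  a ← 48.086415 − (+3.573e-05/-6.608e-01) = 48.086469
iter 4: u=0.966842  f(a)=+6.389e-11  f'(a)=-6.608e-01  a ← 48.086469 − (+6.389e-11/-6.608e-01) = 48.086469
iter 5: u=0.966842  f(a)=+0.000e+00  f'(a)=-6.608e-01  a ← 48.086469 − (+0.000e+00/-6.608e-01) = 48.086469
converged: |Δa| < 1e-12 after 5 iterations
sag = a·(cosh(S/(2a)) − 1) = 48.086469·(cosh(0.966842) − 1) = 24.281460
T_max/T_min = cosh(S/(2a)) = 1.504954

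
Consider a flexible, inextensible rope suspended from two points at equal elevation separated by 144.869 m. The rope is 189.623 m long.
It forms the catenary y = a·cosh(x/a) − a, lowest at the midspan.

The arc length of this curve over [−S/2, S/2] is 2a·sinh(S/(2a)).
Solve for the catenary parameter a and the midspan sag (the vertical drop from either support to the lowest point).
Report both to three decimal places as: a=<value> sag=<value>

a=55.512 sag=54.355

seed: a₀ = √(S³/(24(L−S))) = √(144.869³/(24·44.754)) = 53.203676
iter 1: u=1.361457  f(a)=+4.336e+00  f'(a)=-2.016e+00  a ← 53.203676 − (+4.336e+00/-2.016e+00) = 55.354713
iter 2: u=1.308552  f(a)=+2.768e-01  f'(a)=-1.766e+00  a ← 55.354713 − (+2.768e-01/-1.766e+00) = 55.511478
iter 3: u=1.304856  f(a)=+1.298e-03  f'(a)=-1.749e+00  a ← 55.511478 − (+1.298e-03/-1.749e+00) = 55.512221
iter 4: u=1.304839  f(a)=+2.887e-08  f'(a)=-1.749e+00  a ← 55.512221 − (+2.887e-08/-1.749e+00) = 55.512221
iter 5: u=1.304839  f(a)=+0.000e+00  f'(a)=-1.749e+00  a ← 55.512221 − (+0.000e+00/-1.749e+00) = 55.512221
converged: |Δa| < 1e-12 after 5 iterations
sag = a·(cosh(S/(2a)) − 1) = 55.512221·(cosh(1.304839) − 1) = 54.355096
T_max/T_min = cosh(S/(2a)) = 1.979155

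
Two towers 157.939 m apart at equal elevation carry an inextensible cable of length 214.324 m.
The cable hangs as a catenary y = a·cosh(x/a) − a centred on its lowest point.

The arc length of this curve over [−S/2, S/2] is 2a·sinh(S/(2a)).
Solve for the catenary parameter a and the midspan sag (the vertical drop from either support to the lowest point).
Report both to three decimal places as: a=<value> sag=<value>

seed: a₀ = √(S³/(24(L−S))) = √(157.939³/(24·56.385)) = 53.956859
iter 1: u=1.463567  f(a)=+6.356e+00  f'(a)=-2.573e+00  a ← 53.956859 − (+6.356e+00/-2.573e+00) = 56.426909
iter 2: u=1.399501  f(a)=+4.625e-01  f'(a)=-2.211e+00  a ← 56.426909 − (+4.625e-01/-2.211e+00) = 56.636080
iter 3: u=1.394332  f(a)=+2.874e-03  f'(a)=-2.184e+00  a ← 56.636080 − (+2.874e-03/-2.184e+00) = 56.637396
iter 4: u=1.394300  f(a)=+1.125e-07  f'(a)=-2.184e+00  a ← 56.637396 − (+1.125e-07/-2.184e+00) = 56.637396
iter 5: u=1.394300  f(a)=-5.684e-14  f'(a)=-2.184e+00  a ← 56.637396 − (-5.684e-14/-2.184e+00) = 56.637396
converged: |Δa| < 1e-12 after 5 iterations
sag = a·(cosh(S/(2a)) − 1) = 56.637396·(cosh(1.394300) − 1) = 64.571056
T_max/T_min = cosh(S/(2a)) = 2.140078

a=56.637 sag=64.571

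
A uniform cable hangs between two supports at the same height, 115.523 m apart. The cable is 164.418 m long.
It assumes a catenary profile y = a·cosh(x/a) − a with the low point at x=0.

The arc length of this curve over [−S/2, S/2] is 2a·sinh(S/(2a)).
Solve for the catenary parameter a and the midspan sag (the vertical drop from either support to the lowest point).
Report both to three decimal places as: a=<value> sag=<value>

a=38.355 sag=52.361

seed: a₀ = √(S³/(24(L−S))) = √(115.523³/(24·48.895)) = 36.246397
iter 1: u=1.593579  f(a)=+6.597e+00  f'(a)=-3.448e+00  a ← 36.246397 − (+6.597e+00/-3.448e+00) = 38.159672
iter 2: u=1.513679  f(a)=+5.584e-01  f'(a)=-2.887e+00  a ← 38.159672 − (+5.584e-01/-2.887e+00) = 38.353073
iter 3: u=1.506046  f(a)=+4.817e-03  f'(a)=-2.837e+00  a ← 38.353073 − (+4.817e-03/-2.837e+00) = 38.354770
iter 4: u=1.505980  f(a)=+3.653e-07  f'(a)=-2.837e+00  a ← 38.354770 − (+3.653e-07/-2.837e+00) = 38.354770
iter 5: u=1.505980  f(a)=+0.000e+00  f'(a)=-2.837e+00  a ← 38.354770 − (+0.000e+00/-2.837e+00) = 38.354770
converged: |Δa| < 1e-12 after 5 iterations
sag = a·(cosh(S/(2a)) − 1) = 38.354770·(cosh(1.505980) − 1) = 52.361315
T_max/T_min = cosh(S/(2a)) = 2.365184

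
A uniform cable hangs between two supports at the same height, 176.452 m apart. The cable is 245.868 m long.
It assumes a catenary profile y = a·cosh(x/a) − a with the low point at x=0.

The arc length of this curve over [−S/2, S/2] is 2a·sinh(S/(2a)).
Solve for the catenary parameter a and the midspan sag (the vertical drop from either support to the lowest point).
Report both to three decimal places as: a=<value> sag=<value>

a=60.548 sag=76.488

seed: a₀ = √(S³/(24(L−S))) = √(176.452³/(24·69.416)) = 57.425458
iter 1: u=1.536357  f(a)=+8.668e+00  f'(a)=-3.039e+00  a ← 57.425458 − (+8.668e+00/-3.039e+00) = 60.278258
iter 2: u=1.463645  f(a)=+6.878e-01  f'(a)=-2.574e+00  a ← 60.278258 − (+6.878e-01/-2.574e+00) = 60.545495
iter 3: u=1.457185  f(a)=+5.155e-03  f'(a)=-2.535e+00  a ← 60.545495 − (+5.155e-03/-2.535e+00) = 60.547528
iter 4: u=1.457136  f(a)=+2.944e-07  f'(a)=-2.535e+00  a ← 60.547528 − (+2.944e-07/-2.535e+00) = 60.547529
iter 5: u=1.457136  f(a)=-2.842e-14  f'(a)=-2.535e+00  a ← 60.547529 − (-2.842e-14/-2.535e+00) = 60.547529
converged: |Δa| < 1e-12 after 5 iterations
sag = a·(cosh(S/(2a)) − 1) = 60.547529·(cosh(1.457136) − 1) = 76.488129
T_max/T_min = cosh(S/(2a)) = 2.263274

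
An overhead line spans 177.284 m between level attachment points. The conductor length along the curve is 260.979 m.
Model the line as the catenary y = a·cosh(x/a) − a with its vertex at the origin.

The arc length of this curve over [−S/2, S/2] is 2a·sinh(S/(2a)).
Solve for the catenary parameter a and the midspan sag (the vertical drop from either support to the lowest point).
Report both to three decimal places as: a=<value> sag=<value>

a=56.055 sag=85.965

seed: a₀ = √(S³/(24(L−S))) = √(177.284³/(24·83.695)) = 52.668256
iter 1: u=1.683025  f(a)=+1.269e+01  f'(a)=-4.174e+00  a ← 52.668256 − (+1.269e+01/-4.174e+00) = 55.707057
iter 2: u=1.591217  f(a)=+1.181e+00  f'(a)=-3.430e+00  a ← 55.707057 − (+1.181e+00/-3.430e+00) = 56.051240
iter 3: u=1.581446  f(a)=+1.255e-02  f'(a)=-3.358e+00  a ← 56.051240 − (+1.255e-02/-3.358e+00) = 56.054977
iter 4: u=1.581340  f(a)=+1.450e-06  f'(a)=-3.357e+00  a ← 56.054977 − (+1.450e-06/-3.357e+00) = 56.054977
iter 5: u=1.581340  f(a)=+5.684e-14  f'(a)=-3.357e+00  a ← 56.054977 − (+5.684e-14/-3.357e+00) = 56.054977
converged: |Δa| < 1e-12 after 5 iterations
sag = a·(cosh(S/(2a)) − 1) = 56.054977·(cosh(1.581340) − 1) = 85.964986
T_max/T_min = cosh(S/(2a)) = 2.533583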